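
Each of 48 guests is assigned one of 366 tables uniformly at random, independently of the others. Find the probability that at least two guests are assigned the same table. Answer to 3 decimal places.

It's easier to compute the probability that all 48 are distinct.
P(all distinct) = 366/366 · 365/366 · ··· · 319/366 ≈ 0.040.
So the probability of at least one match is 1 − 0.040 = 0.960.

0.960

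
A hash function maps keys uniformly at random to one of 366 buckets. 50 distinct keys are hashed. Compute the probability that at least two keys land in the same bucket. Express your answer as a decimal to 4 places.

It's easier to compute the probability that all 50 are distinct.
P(all distinct) = 366/366 · 365/366 · ··· · 317/366 ≈ 0.0299.
So the probability of at least one match is 1 − 0.0299 = 0.9701.

0.9701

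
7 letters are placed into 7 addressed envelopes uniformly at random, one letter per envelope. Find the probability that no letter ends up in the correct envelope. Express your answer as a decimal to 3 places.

This is the derangement probability: permutations of 7 with no fixed point.
D(7) = 7! · (1 − 1/1! + 1/2! − ··· + (−1)^7/7!) = 1854.
P = 1854/5040 = 103/280 ≈ 0.368.

0.368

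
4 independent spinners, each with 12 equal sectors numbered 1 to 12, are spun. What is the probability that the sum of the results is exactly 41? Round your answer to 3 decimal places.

0.006

There are 12^4 = 20736 equally likely outcomes.
The number of ordered 4-tuples from {1,…,12} summing to 41 is 120.
P(sum = 41) = 120/20736 = 5/864 ≈ 0.006.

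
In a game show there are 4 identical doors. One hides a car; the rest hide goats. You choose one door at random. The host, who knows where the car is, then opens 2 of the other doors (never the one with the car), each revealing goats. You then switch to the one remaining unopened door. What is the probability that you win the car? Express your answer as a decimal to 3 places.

Your original door holds the car with probability 1/4, so the other 3 collectively hold it with probability 3/4.
The host can always find 2 empty doors to open, so the reveals don't change that 3/4; it is now spread over the 1 remaining unopened door.
P(win by switching) = (3/4) · (1/1) = 3/4 ≈ 0.750.

0.750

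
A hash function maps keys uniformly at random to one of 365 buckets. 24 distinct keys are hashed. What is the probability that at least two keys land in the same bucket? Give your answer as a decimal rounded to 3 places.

It's easier to compute the probability that all 24 are distinct.
P(all distinct) = 365/365 · 364/365 · ··· · 342/365 ≈ 0.462.
So the probability of at least one match is 1 − 0.462 = 0.538.

0.538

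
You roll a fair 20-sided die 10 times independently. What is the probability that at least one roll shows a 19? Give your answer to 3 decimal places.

0.401

P(no roll shows a 19) = (19/20)^10 ≈ 0.599.
P(at least one) = 1 − 0.599 = 0.401.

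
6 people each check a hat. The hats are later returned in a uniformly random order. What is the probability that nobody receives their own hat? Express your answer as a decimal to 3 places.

This is the derangement probability: permutations of 6 with no fixed point.
D(6) = 6! · (1 − 1/1! + 1/2! − ··· + (−1)^6/6!) = 265.
P = 265/720 = 53/144 ≈ 0.368.

0.368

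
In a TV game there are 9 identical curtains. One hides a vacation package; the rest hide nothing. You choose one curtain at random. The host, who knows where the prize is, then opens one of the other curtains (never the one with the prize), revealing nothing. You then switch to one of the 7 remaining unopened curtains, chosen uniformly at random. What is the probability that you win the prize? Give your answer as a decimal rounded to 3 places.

0.127

Your original curtain holds the prize with probability 1/9, so the other 8 collectively hold it with probability 8/9.
The host can always find an empty curtain to open, so this doesn't change that 8/9; it is now spread over the 7 remaining unopened curtains.
P(win by switching) = (8/9) · (1/7) = 8/63 ≈ 0.127.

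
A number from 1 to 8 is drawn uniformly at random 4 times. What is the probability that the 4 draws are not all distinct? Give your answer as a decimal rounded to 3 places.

0.590

P(all 4 different) = 8/8 · 7/8 · ··· · 5/8 ≈ 0.410.
P(at least two equal) = 1 − 0.410 = 0.590.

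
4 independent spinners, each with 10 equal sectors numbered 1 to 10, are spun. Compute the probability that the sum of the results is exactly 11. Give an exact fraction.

There are 10^4 = 10000 equally likely outcomes.
The number of ordered 4-tuples from {1,…,10} summing to 11 is 120.
P(sum = 11) = 120/10000 = 3/250.

3/250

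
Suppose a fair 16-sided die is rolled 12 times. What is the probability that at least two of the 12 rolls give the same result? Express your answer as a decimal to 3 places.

0.997

P(all 12 different) = 16/16 · 15/16 · ··· · 5/16 ≈ 0.003.
P(at least two equal) = 1 − 0.003 = 0.997.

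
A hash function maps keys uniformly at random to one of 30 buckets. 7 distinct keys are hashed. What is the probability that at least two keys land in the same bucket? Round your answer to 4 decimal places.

It's easier to compute the probability that all 7 are distinct.
P(all distinct) = 30/30 · 29/30 · ··· · 24/30 ≈ 0.4692.
So the probability of at least one match is 1 − 0.4692 = 0.5308.

0.5308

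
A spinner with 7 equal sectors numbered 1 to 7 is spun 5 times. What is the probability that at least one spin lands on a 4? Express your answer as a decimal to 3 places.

P(no spin lands on a 4) = (6/7)^5 ≈ 0.463.
P(at least one) = 1 − 0.463 = 0.537.

0.537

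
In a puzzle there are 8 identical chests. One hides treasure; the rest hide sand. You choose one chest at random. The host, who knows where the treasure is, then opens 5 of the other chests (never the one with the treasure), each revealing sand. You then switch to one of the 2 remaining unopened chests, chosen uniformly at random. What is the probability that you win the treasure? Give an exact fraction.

7/16

Your original chest holds the treasure with probability 1/8, so the other 7 collectively hold it with probability 7/8.
The host can always find 5 empty chests to open, so the reveals don't change that 7/8; it is now spread over the 2 remaining unopened chests.
P(win by switching) = (7/8) · (1/2) = 7/16.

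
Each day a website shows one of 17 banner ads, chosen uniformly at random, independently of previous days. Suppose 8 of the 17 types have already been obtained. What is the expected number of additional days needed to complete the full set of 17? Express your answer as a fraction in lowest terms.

Starting from 8 distinct types, each trial gives a new one with probability (17−i)/17 when i types are held, so the wait for the next new type is 17/(17−i).
E = 17/9 + 17/8 + 17/7 + 17/6 + 17/5 + 17/4 + 17/3 + 17/2 + 17/1 = 121193/2520.

121193/2520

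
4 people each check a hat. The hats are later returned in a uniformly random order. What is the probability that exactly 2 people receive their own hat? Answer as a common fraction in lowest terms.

1/4

Choose which 2 of the 4 are fixed: C(4,2) = 6 ways.
The remaining 2 must have no fixed point: D(2) = 1.
P = 6·1/24 = 1/4.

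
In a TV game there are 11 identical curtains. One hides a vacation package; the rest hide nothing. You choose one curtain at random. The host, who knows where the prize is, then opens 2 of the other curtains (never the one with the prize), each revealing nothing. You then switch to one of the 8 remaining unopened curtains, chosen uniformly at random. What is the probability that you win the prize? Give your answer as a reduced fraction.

5/44

Your original curtain holds the prize with probability 1/11, so the other 10 collectively hold it with probability 10/11.
The host can always find 2 empty curtains to open, so the reveals don't change that 10/11; it is now spread over the 8 remaining unopened curtains.
P(win by switching) = (10/11) · (1/8) = 5/44.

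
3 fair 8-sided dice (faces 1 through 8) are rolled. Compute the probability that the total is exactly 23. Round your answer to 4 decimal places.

There are 8^3 = 512 equally likely outcomes.
The number of ordered 3-tuples from {1,…,8} summing to 23 is 3.
P(sum = 23) = 3/512 ≈ 0.0059.

0.0059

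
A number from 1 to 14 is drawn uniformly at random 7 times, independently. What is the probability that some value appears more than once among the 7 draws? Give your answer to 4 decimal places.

0.8359

P(all 7 different) = 14/14 · 13/14 · ··· · 8/14 ≈ 0.1641.
P(at least two equal) = 1 − 0.1641 = 0.8359.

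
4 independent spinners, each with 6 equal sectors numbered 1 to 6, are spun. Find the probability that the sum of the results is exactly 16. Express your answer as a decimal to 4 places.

0.0965

There are 6^4 = 1296 equally likely outcomes.
The number of ordered 4-tuples from {1,…,6} summing to 16 is 125.
P(sum = 16) = 125/1296 ≈ 0.0965.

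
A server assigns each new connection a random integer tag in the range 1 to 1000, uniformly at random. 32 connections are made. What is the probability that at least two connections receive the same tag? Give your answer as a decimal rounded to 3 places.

0.394

It's easier to compute the probability that all 32 are distinct.
P(all distinct) = 1000/1000 · 999/1000 · ··· · 969/1000 ≈ 0.606.
So the probability of at least one match is 1 − 0.606 = 0.394.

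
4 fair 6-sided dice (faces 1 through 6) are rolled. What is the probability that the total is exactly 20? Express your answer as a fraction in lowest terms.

There are 6^4 = 1296 equally likely outcomes.
The number of ordered 4-tuples from {1,…,6} summing to 20 is 35.
P(sum = 20) = 35/1296.

35/1296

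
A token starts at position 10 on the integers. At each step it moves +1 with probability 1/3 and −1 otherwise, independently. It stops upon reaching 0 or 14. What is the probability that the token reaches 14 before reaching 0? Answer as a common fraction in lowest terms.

Let r = q/p = (2/3)/(1/3) = 2. The recurrence P(i) = p·P(i+1) + q·P(i−1) with P(0)=0, P(14)=1 gives P(i) = (1 − r^i)/(1 − r^14).
P(10) = (1 − (2)^10) / (1 − (2)^14) = 341/5461.

341/5461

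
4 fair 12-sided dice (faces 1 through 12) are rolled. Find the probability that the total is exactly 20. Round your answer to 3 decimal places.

0.040

There are 12^4 = 20736 equally likely outcomes.
The number of ordered 4-tuples from {1,…,12} summing to 20 is 829.
P(sum = 20) = 829/20736 ≈ 0.040.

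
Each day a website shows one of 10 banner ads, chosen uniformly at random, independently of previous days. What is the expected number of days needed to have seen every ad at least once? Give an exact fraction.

7381/252

After i distinct types are collected, each trial gives a new one with probability (10−i)/10, so the expected wait for the next new type is 10/(10−i).
E = 10/10 + 10/9 + 10/8 + 10/7 + 10/6 + 10/5 + 10/4 + 10/3 + 10/2 + 10/1 = 7381/252.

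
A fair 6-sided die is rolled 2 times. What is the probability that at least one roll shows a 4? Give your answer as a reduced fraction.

11/36

P(no roll shows a 4) = (5/6)^2 = 25/36.
P(at least one) = 1 − 25/36 = 11/36.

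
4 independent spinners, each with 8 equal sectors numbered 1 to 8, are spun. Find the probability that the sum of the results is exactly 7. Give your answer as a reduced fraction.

There are 8^4 = 4096 equally likely outcomes.
The number of ordered 4-tuples from {1,…,8} summing to 7 is 20.
P(sum = 7) = 20/4096 = 5/1024.

5/1024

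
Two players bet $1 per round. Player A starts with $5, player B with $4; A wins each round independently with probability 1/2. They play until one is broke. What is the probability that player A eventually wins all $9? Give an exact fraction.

5/9

With a fair step, P(i) = ½P(i−1) + ½P(i+1) with P(0)=0, P(9)=1 has the linear solution P(i) = i/9.
P(5) = 5/9.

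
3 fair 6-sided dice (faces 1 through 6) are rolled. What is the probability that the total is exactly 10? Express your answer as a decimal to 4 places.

There are 6^3 = 216 equally likely outcomes.
The number of ordered 3-tuples from {1,…,6} summing to 10 is 27.
P(sum = 10) = 27/216 = 1/8 ≈ 0.1250.

0.1250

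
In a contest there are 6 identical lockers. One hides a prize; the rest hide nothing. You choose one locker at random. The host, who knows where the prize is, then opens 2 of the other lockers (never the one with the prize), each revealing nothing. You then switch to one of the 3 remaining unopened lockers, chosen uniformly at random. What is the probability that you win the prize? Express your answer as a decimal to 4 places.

Your original locker holds the prize with probability 1/6, so the other 5 collectively hold it with probability 5/6.
The host can always find 2 empty lockers to open, so the reveals don't change that 5/6; it is now spread over the 3 remaining unopened lockers.
P(win by switching) = (5/6) · (1/3) = 5/18 ≈ 0.2778.

0.2778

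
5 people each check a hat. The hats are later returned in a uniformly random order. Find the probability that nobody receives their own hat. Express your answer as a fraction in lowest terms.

11/30

This is the derangement probability: permutations of 5 with no fixed point.
D(5) = 5! · (1 − 1/1! + 1/2! − ··· + (−1)^5/5!) = 44.
P = 44/120 = 11/30.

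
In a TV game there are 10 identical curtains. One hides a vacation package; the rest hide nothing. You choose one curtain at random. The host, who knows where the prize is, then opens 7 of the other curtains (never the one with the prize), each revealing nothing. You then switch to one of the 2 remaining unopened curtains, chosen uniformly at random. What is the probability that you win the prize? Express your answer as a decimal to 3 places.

0.450

Your original curtain holds the prize with probability 1/10, so the other 9 collectively hold it with probability 9/10.
The host can always find 7 empty curtains to open, so the reveals don't change that 9/10; it is now spread over the 2 remaining unopened curtains.
P(win by switching) = (9/10) · (1/2) = 9/20 ≈ 0.450.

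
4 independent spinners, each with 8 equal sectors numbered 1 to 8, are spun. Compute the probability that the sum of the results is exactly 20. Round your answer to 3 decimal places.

There are 8^4 = 4096 equally likely outcomes.
The number of ordered 4-tuples from {1,…,8} summing to 20 is 315.
P(sum = 20) = 315/4096 ≈ 0.077.

0.077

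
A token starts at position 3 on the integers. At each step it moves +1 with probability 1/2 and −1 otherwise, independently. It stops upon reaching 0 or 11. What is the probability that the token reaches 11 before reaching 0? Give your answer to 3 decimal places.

0.273

With a fair step, P(i) = ½P(i−1) + ½P(i+1) with P(0)=0, P(11)=1 has the linear solution P(i) = i/11.
P(3) = 3/11 ≈ 0.273.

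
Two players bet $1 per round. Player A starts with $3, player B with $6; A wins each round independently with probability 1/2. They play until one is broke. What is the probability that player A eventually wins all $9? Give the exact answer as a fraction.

1/3

With a fair step, P(i) = ½P(i−1) + ½P(i+1) with P(0)=0, P(9)=1 has the linear solution P(i) = i/9.
P(3) = 3/9 = 1/3.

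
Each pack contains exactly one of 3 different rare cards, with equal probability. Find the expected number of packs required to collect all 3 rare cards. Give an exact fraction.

After i distinct types are collected, each trial gives a new one with probability (3−i)/3, so the expected wait for the next new type is 3/(3−i).
E = 3/3 + 3/2 + 3/1 = 11/2.

11/2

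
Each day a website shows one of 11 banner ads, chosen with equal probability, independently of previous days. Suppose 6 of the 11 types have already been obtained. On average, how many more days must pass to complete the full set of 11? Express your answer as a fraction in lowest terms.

1507/60

Starting from 6 distinct types, each trial gives a new one with probability (11−i)/11 when i types are held, so the wait for the next new type is 11/(11−i).
E = 11/5 + 11/4 + 11/3 + 11/2 + 11/1 = 1507/60.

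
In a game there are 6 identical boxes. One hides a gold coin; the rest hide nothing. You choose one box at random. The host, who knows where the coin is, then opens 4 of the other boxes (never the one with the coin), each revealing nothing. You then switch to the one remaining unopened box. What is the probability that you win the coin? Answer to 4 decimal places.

Your original box holds the coin with probability 1/6, so the other 5 collectively hold it with probability 5/6.
The host can always find 4 empty boxes to open, so the reveals don't change that 5/6; it is now spread over the 1 remaining unopened box.
P(win by switching) = (5/6) · (1/1) = 5/6 ≈ 0.8333.

0.8333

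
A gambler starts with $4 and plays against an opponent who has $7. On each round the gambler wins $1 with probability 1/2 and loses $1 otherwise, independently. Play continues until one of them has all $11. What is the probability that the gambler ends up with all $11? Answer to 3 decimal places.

With a fair step, P(i) = ½P(i−1) + ½P(i+1) with P(0)=0, P(11)=1 has the linear solution P(i) = i/11.
P(4) = 4/11 ≈ 0.364.

0.364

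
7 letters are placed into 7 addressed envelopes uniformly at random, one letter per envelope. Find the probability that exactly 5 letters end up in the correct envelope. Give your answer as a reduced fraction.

Choose which 5 of the 7 are fixed: C(7,5) = 21 ways.
The remaining 2 must have no fixed point: D(2) = 1.
P = 21·1/5040 = 1/240.

1/240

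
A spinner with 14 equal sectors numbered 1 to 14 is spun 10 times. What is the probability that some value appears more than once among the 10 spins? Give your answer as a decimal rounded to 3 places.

0.987

P(all 10 different) = 14/14 · 13/14 · ··· · 5/14 ≈ 0.013.
P(at least two equal) = 1 − 0.013 = 0.987.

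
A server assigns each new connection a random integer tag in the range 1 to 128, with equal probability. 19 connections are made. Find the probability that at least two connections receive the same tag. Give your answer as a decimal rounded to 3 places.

It's easier to compute the probability that all 19 are distinct.
P(all distinct) = 128/128 · 127/128 · ··· · 110/128 ≈ 0.245.
So the probability of at least one match is 1 − 0.245 = 0.755.

0.755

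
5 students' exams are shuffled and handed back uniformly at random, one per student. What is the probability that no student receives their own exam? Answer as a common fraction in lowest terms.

11/30

This is the derangement probability: permutations of 5 with no fixed point.
D(5) = 5! · (1 − 1/1! + 1/2! − ··· + (−1)^5/5!) = 44.
P = 44/120 = 11/30.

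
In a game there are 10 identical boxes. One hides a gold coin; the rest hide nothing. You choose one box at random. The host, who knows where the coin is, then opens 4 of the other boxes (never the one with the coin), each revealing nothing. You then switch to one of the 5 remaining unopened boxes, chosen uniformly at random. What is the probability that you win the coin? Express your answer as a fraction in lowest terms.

9/50

Your original box holds the coin with probability 1/10, so the other 9 collectively hold it with probability 9/10.
The host can always find 4 empty boxes to open, so the reveals don't change that 9/10; it is now spread over the 5 remaining unopened boxes.
P(win by switching) = (9/10) · (1/5) = 9/50.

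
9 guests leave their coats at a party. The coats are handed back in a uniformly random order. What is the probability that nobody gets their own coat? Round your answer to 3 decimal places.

This is the derangement probability: permutations of 9 with no fixed point.
D(9) = 9! · (1 − 1/1! + 1/2! − ··· + (−1)^9/9!) = 133496.
P = 133496/362880 = 16687/45360 ≈ 0.368.

0.368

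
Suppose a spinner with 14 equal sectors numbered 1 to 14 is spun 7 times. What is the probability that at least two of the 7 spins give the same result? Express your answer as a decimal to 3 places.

P(all 7 different) = 14/14 · 13/14 · ··· · 8/14 ≈ 0.164.
P(at least two equal) = 1 − 0.164 = 0.836.

0.836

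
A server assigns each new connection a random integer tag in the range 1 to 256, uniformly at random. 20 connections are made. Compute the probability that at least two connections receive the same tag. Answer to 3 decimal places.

It's easier to compute the probability that all 20 are distinct.
P(all distinct) = 256/256 · 255/256 · ··· · 237/256 ≈ 0.467.
So the probability of at least one match is 1 − 0.467 = 0.533.

0.533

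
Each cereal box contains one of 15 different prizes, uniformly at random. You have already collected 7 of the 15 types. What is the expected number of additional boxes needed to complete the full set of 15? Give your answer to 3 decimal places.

40.768

Starting from 7 distinct types, each trial gives a new one with probability (15−i)/15 when i types are held, so the wait for the next new type is 15/(15−i).
E = 15/8 + 15/7 + 15/6 + 15/5 + 15/4 + 15/3 + 15/2 + 15/1 = 2283/56 ≈ 40.768.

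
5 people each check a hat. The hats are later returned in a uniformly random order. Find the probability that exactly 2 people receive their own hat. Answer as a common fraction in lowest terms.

1/6

Choose which 2 of the 5 are fixed: C(5,2) = 10 ways.
The remaining 3 must have no fixed point: D(3) = 2.
P = 10·2/120 = 1/6.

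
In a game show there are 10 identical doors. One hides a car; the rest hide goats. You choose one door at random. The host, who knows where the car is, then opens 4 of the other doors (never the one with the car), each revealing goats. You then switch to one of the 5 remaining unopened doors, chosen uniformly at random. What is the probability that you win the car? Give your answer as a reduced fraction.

9/50

Your original door holds the car with probability 1/10, so the other 9 collectively hold it with probability 9/10.
The host can always find 4 empty doors to open, so the reveals don't change that 9/10; it is now spread over the 5 remaining unopened doors.
P(win by switching) = (9/10) · (1/5) = 9/50.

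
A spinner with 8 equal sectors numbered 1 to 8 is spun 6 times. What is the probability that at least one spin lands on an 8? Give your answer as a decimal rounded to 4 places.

P(no spin lands on an 8) = (7/8)^6 ≈ 0.4488.
P(at least one) = 1 − 0.4488 = 0.5512.

0.5512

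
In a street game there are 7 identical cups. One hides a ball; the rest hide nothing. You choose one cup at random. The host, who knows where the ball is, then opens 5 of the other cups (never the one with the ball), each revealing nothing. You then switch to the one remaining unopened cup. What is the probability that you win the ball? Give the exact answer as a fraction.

6/7

Your original cup holds the ball with probability 1/7, so the other 6 collectively hold it with probability 6/7.
The host can always find 5 empty cups to open, so the reveals don't change that 6/7; it is now spread over the 1 remaining unopened cup.
P(win by switching) = (6/7) · (1/1) = 6/7.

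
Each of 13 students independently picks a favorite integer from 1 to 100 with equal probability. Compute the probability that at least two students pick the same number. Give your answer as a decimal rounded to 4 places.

It's easier to compute the probability that all 13 are distinct.
P(all distinct) = 100/100 · 99/100 · ··· · 88/100 ≈ 0.4428.
So the probability of at least one match is 1 − 0.4428 = 0.5572.

0.5572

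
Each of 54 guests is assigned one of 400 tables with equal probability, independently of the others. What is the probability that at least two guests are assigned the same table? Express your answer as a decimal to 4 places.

It's easier to compute the probability that all 54 are distinct.
P(all distinct) = 400/400 · 399/400 · ··· · 347/400 ≈ 0.0236.
So the probability of at least one match is 1 − 0.0236 = 0.9764.

0.9764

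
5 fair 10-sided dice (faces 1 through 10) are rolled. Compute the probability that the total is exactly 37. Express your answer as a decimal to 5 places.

0.02205

There are 10^5 = 100000 equally likely outcomes.
The number of ordered 5-tuples from {1,…,10} summing to 37 is 2205.
P(sum = 37) = 2205/100000 = 441/20000 ≈ 0.02205.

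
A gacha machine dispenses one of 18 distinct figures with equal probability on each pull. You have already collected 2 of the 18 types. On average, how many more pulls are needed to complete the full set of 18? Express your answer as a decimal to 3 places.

Starting from 2 distinct types, each trial gives a new one with probability (18−i)/18 when i types are held, so the wait for the next new type is 18/(18−i).
E = 18/16 + 18/15 + 18/14 + 18/13 + 18/12 + 18/11 + 18/10 + 18/9 + 18/8 + 18/7 + 18/6 + 18/5 + 18/4 + 18/3 + 18/2 + 18/1 = 2436559/40040 ≈ 60.853.

60.853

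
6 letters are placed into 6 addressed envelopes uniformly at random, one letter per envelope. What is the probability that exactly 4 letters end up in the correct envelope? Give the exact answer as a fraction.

1/48

Choose which 4 of the 6 are fixed: C(6,4) = 15 ways.
The remaining 2 must have no fixed point: D(2) = 1.
P = 15·1/720 = 1/48.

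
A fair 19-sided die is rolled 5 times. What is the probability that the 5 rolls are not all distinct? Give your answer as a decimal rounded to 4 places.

0.4365

P(all 5 different) = 19/19 · 18/19 · ··· · 15/19 ≈ 0.5635.
P(at least two equal) = 1 − 0.5635 = 0.4365.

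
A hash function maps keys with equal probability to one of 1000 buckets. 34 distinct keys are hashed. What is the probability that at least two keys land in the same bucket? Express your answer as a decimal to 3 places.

0.433

It's easier to compute the probability that all 34 are distinct.
P(all distinct) = 1000/1000 · 999/1000 · ··· · 967/1000 ≈ 0.567.
So the probability of at least one match is 1 − 0.567 = 0.433.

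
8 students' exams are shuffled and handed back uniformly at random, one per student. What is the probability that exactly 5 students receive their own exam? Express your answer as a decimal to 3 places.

0.003

Choose which 5 of the 8 are fixed: C(8,5) = 56 ways.
The remaining 3 must have no fixed point: D(3) = 2.
P = 56·2/40320 = 1/360 ≈ 0.003.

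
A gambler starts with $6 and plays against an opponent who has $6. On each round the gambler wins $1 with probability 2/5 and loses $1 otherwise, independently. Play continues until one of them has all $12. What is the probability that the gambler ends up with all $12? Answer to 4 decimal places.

Let r = q/p = (3/5)/(2/5) = 3/2. The recurrence P(i) = p·P(i+1) + q·P(i−1) with P(0)=0, P(12)=1 gives P(i) = (1 − r^i)/(1 − r^12).
P(6) = (1 − (3/2)^6) / (1 − (3/2)^12) = 64/793 ≈ 0.0807.

0.0807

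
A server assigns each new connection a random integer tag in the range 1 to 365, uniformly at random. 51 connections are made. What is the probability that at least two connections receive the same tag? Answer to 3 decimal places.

0.974

It's easier to compute the probability that all 51 are distinct.
P(all distinct) = 365/365 · 364/365 · ··· · 315/365 ≈ 0.026.
So the probability of at least one match is 1 − 0.026 = 0.974.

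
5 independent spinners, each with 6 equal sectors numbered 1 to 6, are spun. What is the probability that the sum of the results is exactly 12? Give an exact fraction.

There are 6^5 = 7776 equally likely outcomes.
The number of ordered 5-tuples from {1,…,6} summing to 12 is 305.
P(sum = 12) = 305/7776.

305/7776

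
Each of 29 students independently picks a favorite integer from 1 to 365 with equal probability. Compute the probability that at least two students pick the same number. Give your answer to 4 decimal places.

0.6810

It's easier to compute the probability that all 29 are distinct.
P(all distinct) = 365/365 · 364/365 · ··· · 337/365 ≈ 0.3190.
So the probability of at least one match is 1 − 0.3190 = 0.6810.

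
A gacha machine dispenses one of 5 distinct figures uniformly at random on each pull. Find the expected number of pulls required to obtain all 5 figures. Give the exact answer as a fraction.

137/12

After i distinct types are collected, each trial gives a new one with probability (5−i)/5, so the expected wait for the next new type is 5/(5−i).
E = 5/5 + 5/4 + 5/3 + 5/2 + 5/1 = 137/12.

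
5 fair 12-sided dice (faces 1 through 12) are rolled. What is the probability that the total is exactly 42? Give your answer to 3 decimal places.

0.025

There are 12^5 = 248832 equally likely outcomes.
The number of ordered 5-tuples from {1,…,12} summing to 42 is 6265.
P(sum = 42) = 6265/248832 ≈ 0.025.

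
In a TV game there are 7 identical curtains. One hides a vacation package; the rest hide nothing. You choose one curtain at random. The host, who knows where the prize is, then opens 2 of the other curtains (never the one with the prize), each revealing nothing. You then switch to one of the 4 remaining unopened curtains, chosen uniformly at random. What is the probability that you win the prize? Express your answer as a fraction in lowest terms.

3/14

Your original curtain holds the prize with probability 1/7, so the other 6 collectively hold it with probability 6/7.
The host can always find 2 empty curtains to open, so the reveals don't change that 6/7; it is now spread over the 4 remaining unopened curtains.
P(win by switching) = (6/7) · (1/4) = 3/14.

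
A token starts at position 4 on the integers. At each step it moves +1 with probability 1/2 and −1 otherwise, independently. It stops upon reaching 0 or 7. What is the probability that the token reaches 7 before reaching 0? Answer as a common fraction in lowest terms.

4/7

With a fair step, P(i) = ½P(i−1) + ½P(i+1) with P(0)=0, P(7)=1 has the linear solution P(i) = i/7.
P(4) = 4/7.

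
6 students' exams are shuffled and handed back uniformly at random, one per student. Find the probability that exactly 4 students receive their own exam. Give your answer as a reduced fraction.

Choose which 4 of the 6 are fixed: C(6,4) = 15 ways.
The remaining 2 must have no fixed point: D(2) = 1.
P = 15·1/720 = 1/48.

1/48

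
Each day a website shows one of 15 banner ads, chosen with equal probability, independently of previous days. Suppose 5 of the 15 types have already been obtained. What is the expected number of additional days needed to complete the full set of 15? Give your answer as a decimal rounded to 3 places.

43.935

Starting from 5 distinct types, each trial gives a new one with probability (15−i)/15 when i types are held, so the wait for the next new type is 15/(15−i).
E = 15/10 + 15/9 + 15/8 + 15/7 + 15/6 + 15/5 + 15/4 + 15/3 + 15/2 + 15/1 = 7381/168 ≈ 43.935.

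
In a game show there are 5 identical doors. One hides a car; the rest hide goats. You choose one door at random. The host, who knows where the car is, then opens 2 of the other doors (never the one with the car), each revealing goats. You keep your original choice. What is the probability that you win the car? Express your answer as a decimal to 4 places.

The host can always open 2 empty doors regardless of your choice, so the reveals give no information about your original door.
P(win by staying) = 1/5 ≈ 0.2000.

0.2000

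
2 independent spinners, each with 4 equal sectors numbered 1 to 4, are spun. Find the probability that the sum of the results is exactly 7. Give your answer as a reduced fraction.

There are 4^2 = 16 equally likely outcomes.
The number of ordered 2-tuples from {1,…,4} summing to 7 is 2.
P(sum = 7) = 2/16 = 1/8.

1/8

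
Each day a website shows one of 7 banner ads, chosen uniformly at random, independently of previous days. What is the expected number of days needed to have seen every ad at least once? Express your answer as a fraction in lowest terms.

363/20

After i distinct types are collected, each trial gives a new one with probability (7−i)/7, so the expected wait for the next new type is 7/(7−i).
E = 7/7 + 7/6 + 7/5 + 7/4 + 7/3 + 7/2 + 7/1 = 363/20.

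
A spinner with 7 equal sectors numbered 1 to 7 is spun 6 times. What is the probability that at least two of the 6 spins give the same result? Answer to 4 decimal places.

P(all 6 different) = 7/7 · 6/7 · ··· · 2/7 ≈ 0.0428.
P(at least two equal) = 1 − 0.0428 = 0.9572.

0.9572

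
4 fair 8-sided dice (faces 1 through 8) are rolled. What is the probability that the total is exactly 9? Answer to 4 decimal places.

There are 8^4 = 4096 equally likely outcomes.
The number of ordered 4-tuples from {1,…,8} summing to 9 is 56.
P(sum = 9) = 56/4096 = 7/512 ≈ 0.0137.

0.0137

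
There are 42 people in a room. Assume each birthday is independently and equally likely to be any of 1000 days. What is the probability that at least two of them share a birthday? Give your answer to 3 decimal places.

It's easier to compute the probability that all 42 are distinct.
P(all distinct) = 1000/1000 · 999/1000 · ··· · 959/1000 ≈ 0.418.
So the probability of at least one match is 1 − 0.418 = 0.582.

0.582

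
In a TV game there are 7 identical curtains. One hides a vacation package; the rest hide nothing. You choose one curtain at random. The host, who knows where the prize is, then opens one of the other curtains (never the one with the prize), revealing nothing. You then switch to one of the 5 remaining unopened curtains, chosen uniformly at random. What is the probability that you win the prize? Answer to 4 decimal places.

0.1714

Your original curtain holds the prize with probability 1/7, so the other 6 collectively hold it with probability 6/7.
The host can always find an empty curtain to open, so this doesn't change that 6/7; it is now spread over the 5 remaining unopened curtains.
P(win by switching) = (6/7) · (1/5) = 6/35 ≈ 0.1714.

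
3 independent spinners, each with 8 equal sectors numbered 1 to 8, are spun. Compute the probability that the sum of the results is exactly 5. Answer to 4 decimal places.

0.0117

There are 8^3 = 512 equally likely outcomes.
The number of ordered 3-tuples from {1,…,8} summing to 5 is 6.
P(sum = 5) = 6/512 = 3/256 ≈ 0.0117.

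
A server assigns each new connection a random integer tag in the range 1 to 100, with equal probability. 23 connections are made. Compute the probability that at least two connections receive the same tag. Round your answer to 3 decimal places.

It's easier to compute the probability that all 23 are distinct.
P(all distinct) = 100/100 · 99/100 · ··· · 78/100 ≈ 0.064.
So the probability of at least one match is 1 − 0.064 = 0.936.

0.936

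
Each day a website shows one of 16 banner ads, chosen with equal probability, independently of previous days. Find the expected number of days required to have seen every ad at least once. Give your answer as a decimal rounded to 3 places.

After i distinct types are collected, each trial gives a new one with probability (16−i)/16, so the expected wait for the next new type is 16/(16−i).
E = 16/16 + 16/15 + 16/14 + 16/13 + 16/12 + 16/11 + 16/10 + 16/9 + 16/8 + 16/7 + 16/6 + 16/5 + 16/4 + 16/3 + 16/2 + 16/1 = 2436559/45045 ≈ 54.092.

54.092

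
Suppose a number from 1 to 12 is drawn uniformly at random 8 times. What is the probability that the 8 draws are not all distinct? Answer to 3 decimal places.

P(all 8 different) = 12/12 · 11/12 · ··· · 5/12 ≈ 0.046.
P(at least two equal) = 1 − 0.046 = 0.954.

0.954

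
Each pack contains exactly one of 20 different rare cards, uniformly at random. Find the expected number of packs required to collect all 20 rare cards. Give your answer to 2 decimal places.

After i distinct types are collected, each trial gives a new one with probability (20−i)/20, so the expected wait for the next new type is 20/(20−i).
E = 20/20 + 20/19 + 20/18 + 20/17 + 20/16 + 20/15 + 20/14 + 20/13 + 20/12 + 20/11 + 20/10 + 20/9 + 20/8 + 20/7 + 20/6 + 20/5 + 20/4 + 20/3 + 20/2 + 20/1 = 279175675/3879876 ≈ 71.95.

71.95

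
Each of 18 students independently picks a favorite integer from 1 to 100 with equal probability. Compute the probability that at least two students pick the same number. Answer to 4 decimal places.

It's easier to compute the probability that all 18 are distinct.
P(all distinct) = 100/100 · 99/100 · ··· · 83/100 ≈ 0.1963.
So the probability of at least one match is 1 − 0.1963 = 0.8037.

0.8037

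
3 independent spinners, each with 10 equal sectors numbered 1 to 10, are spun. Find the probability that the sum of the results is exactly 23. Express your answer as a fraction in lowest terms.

There are 10^3 = 1000 equally likely outcomes.
The number of ordered 3-tuples from {1,…,10} summing to 23 is 36.
P(sum = 23) = 36/1000 = 9/250.

9/250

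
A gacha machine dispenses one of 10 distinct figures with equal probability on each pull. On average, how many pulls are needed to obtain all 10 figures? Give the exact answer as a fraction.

7381/252

After i distinct types are collected, each trial gives a new one with probability (10−i)/10, so the expected wait for the next new type is 10/(10−i).
E = 10/10 + 10/9 + 10/8 + 10/7 + 10/6 + 10/5 + 10/4 + 10/3 + 10/2 + 10/1 = 7381/252.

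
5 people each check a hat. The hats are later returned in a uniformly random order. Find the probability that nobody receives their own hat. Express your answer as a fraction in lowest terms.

11/30

This is the derangement probability: permutations of 5 with no fixed point.
D(5) = 5! · (1 − 1/1! + 1/2! − ··· + (−1)^5/5!) = 44.
P = 44/120 = 11/30.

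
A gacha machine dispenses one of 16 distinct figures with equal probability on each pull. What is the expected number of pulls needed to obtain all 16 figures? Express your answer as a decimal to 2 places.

54.09

After i distinct types are collected, each trial gives a new one with probability (16−i)/16, so the expected wait for the next new type is 16/(16−i).
E = 16/16 + 16/15 + 16/14 + 16/13 + 16/12 + 16/11 + 16/10 + 16/9 + 16/8 + 16/7 + 16/6 + 16/5 + 16/4 + 16/3 + 16/2 + 16/1 = 2436559/45045 ≈ 54.09.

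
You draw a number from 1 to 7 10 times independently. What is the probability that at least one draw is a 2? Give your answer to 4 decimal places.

0.7859

P(no draw is a 2) = (6/7)^10 ≈ 0.2141.
P(at least one) = 1 − 0.2141 = 0.7859.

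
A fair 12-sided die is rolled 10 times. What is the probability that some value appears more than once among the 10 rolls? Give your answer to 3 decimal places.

0.996

P(all 10 different) = 12/12 · 11/12 · ··· · 3/12 ≈ 0.004.
P(at least two equal) = 1 − 0.004 = 0.996.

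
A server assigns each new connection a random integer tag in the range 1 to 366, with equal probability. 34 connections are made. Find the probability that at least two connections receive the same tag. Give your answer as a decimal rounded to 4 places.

It's easier to compute the probability that all 34 are distinct.
P(all distinct) = 366/366 · 365/366 · ··· · 333/366 ≈ 0.2056.
So the probability of at least one match is 1 − 0.2056 = 0.7944.

0.7944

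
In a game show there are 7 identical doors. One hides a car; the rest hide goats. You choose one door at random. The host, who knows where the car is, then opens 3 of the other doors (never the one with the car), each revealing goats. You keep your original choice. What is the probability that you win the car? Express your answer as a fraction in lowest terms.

1/7

The host can always open 3 empty doors regardless of your choice, so the reveals give no information about your original door.
P(win by staying) = 1/7.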